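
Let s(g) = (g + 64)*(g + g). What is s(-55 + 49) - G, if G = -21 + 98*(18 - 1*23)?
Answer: -185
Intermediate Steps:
s(g) = 2*g*(64 + g) (s(g) = (64 + g)*(2*g) = 2*g*(64 + g))
G = -511 (G = -21 + 98*(18 - 23) = -21 + 98*(-5) = -21 - 490 = -511)
s(-55 + 49) - G = 2*(-55 + 49)*(64 + (-55 + 49)) - 1*(-511) = 2*(-6)*(64 - 6) + 511 = 2*(-6)*58 + 511 = -696 + 511 = -185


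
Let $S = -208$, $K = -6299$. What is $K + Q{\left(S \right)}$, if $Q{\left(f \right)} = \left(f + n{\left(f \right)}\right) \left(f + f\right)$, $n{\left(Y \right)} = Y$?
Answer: $166757$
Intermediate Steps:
$Q{\left(f \right)} = 4 f^{2}$ ($Q{\left(f \right)} = \left(f + f\right) \left(f + f\right) = 2 f 2 f = 4 f^{2}$)
$K + Q{\left(S \right)} = -6299 + 4 \left(-208\right)^{2} = -6299 + 4 \cdot 43264 = -6299 + 173056 = 166757$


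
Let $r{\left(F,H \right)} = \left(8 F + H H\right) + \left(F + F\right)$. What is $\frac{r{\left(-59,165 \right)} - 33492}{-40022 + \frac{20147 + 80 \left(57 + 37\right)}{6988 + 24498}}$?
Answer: $\frac{215899502}{1260105025} \approx 0.17133$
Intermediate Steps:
$r{\left(F,H \right)} = H^{2} + 10 F$ ($r{\left(F,H \right)} = \left(8 F + H^{2}\right) + 2 F = \left(H^{2} + 8 F\right) + 2 F = H^{2} + 10 F$)
$\frac{r{\left(-59,165 \right)} - 33492}{-40022 + \frac{20147 + 80 \left(57 + 37\right)}{6988 + 24498}} = \frac{\left(165^{2} + 10 \left(-59\right)\right) - 33492}{-40022 + \frac{20147 + 80 \left(57 + 37\right)}{6988 + 24498}} = \frac{\left(27225 - 590\right) - 33492}{-40022 + \frac{20147 + 80 \cdot 94}{31486}} = \frac{26635 - 33492}{-40022 + \left(20147 + 7520\right) \frac{1}{31486}} = - \frac{6857}{-40022 + 27667 \cdot \frac{1}{31486}} = - \frac{6857}{-40022 + \frac{27667}{31486}} = - \frac{6857}{- \frac{1260105025}{31486}} = \left(-6857\right) \left(- \frac{31486}{1260105025}\right) = \frac{215899502}{1260105025}$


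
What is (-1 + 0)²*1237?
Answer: 1237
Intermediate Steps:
(-1 + 0)²*1237 = (-1)²*1237 = 1*1237 = 1237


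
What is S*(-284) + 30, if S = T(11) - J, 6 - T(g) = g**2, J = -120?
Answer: -1390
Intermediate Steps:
T(g) = 6 - g**2
S = 5 (S = (6 - 1*11**2) - 1*(-120) = (6 - 1*121) + 120 = (6 - 121) + 120 = -115 + 120 = 5)
S*(-284) + 30 = 5*(-284) + 30 = -1420 + 30 = -1390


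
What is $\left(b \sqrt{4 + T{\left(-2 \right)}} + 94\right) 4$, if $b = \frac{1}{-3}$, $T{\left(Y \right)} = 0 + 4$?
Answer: $376 - \frac{8 \sqrt{2}}{3} \approx 372.23$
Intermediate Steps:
$T{\left(Y \right)} = 4$
$b = - \frac{1}{3} \approx -0.33333$
$\left(b \sqrt{4 + T{\left(-2 \right)}} + 94\right) 4 = \left(- \frac{\sqrt{4 + 4}}{3} + 94\right) 4 = \left(- \frac{\sqrt{8}}{3} + 94\right) 4 = \left(- \frac{2 \sqrt{2}}{3} + 94\right) 4 = \left(94 - \frac{2 \sqrt{2}}{3}\right) 4 = 376 - \frac{8 \sqrt{2}}{3}$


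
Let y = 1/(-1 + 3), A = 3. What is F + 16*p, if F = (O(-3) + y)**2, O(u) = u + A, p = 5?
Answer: 321/4 ≈ 80.250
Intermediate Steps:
O(u) = 3 + u (O(u) = u + 3 = 3 + u)
y = 1/2 ≈ 0.50000
F = 1/4 (F = ((3 - 3) + 1/2)**2 = (0 + 1/2)**2 = (1/2)**2 = 1/4 ≈ 0.25000)
F + 16*p = 1/4 + 16*5 = 1/4 + 80 = 321/4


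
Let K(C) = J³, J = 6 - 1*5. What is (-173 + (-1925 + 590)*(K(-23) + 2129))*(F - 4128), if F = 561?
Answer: 10143559941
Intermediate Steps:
J = 1 (J = 6 - 5 = 1)
K(C) = 1 (K(C) = 1³ = 1)
(-173 + (-1925 + 590)*(K(-23) + 2129))*(F - 4128) = (-173 + (-1925 + 590)*(1 + 2129))*(561 - 4128) = (-173 - 1335*2130)*(-3567) = (-173 - 2843550)*(-3567) = -2843723*(-3567) = 10143559941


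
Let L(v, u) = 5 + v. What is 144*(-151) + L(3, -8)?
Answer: -21736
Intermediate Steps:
144*(-151) + L(3, -8) = 144*(-151) + (5 + 3) = -21744 + 8 = -21736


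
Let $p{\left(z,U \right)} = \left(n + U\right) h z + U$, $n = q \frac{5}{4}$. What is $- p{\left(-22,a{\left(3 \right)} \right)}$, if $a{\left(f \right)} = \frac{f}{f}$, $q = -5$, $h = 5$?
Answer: $- \frac{1157}{2} \approx -578.5$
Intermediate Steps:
$n = - \frac{25}{4}$ ($n = - 5 \cdot \frac{5}{4} = - 5 \cdot 5 \cdot \frac{1}{4} = \left(-5\right) \frac{5}{4} = - \frac{25}{4} \approx -6.25$)
$a{\left(f \right)} = 1$
$p{\left(z,U \right)} = U + z \left(- \frac{125}{4} + 5 U\right)$ ($p{\left(z,U \right)} = \left(- \frac{25}{4} + U\right) 5 z + U = \left(- \frac{125}{4} + 5 U\right) z + U = z \left(- \frac{125}{4} + 5 U\right) + U = U + z \left(- \frac{125}{4} + 5 U\right)$)
$- p{\left(-22,a{\left(3 \right)} \right)} = - (1 - - \frac{1375}{2} + 5 \cdot 1 \left(-22\right)) = - (1 + \frac{1375}{2} - 110) = \left(-1\right) \frac{1157}{2} = - \frac{1157}{2}$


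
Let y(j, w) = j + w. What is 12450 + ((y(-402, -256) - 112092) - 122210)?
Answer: -222510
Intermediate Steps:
12450 + ((y(-402, -256) - 112092) - 122210) = 12450 + (((-402 - 256) - 112092) - 122210) = 12450 + ((-658 - 112092) - 122210) = 12450 + (-112750 - 122210) = 12450 - 234960 = -222510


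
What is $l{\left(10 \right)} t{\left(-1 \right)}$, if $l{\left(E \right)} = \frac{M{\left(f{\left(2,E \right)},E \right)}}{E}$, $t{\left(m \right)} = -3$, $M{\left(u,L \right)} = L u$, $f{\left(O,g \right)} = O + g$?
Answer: $-36$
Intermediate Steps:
$l{\left(E \right)} = 2 + E$ ($l{\left(E \right)} = \frac{E \left(2 + E\right)}{E} = 2 + E$)
$l{\left(10 \right)} t{\left(-1 \right)} = \left(2 + 10\right) \left(-3\right) = 12 \left(-3\right) = -36$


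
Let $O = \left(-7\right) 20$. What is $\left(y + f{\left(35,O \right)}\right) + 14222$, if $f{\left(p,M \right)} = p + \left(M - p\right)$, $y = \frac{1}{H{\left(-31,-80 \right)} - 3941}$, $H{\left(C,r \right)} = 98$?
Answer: $\frac{54117125}{3843} \approx 14082.0$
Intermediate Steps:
$O = -140$
$y = - \frac{1}{3843}$ ($y = \frac{1}{98 - 3941} = \frac{1}{-3843} = - \frac{1}{3843} \approx -0.00026021$)
$f{\left(p,M \right)} = M$
$\left(y + f{\left(35,O \right)}\right) + 14222 = \left(- \frac{1}{3843} - 140\right) + 14222 = - \frac{538021}{3843} + 14222 = \frac{54117125}{3843}$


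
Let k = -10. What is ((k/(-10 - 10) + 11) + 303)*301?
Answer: 189329/2 ≈ 94665.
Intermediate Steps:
((k/(-10 - 10) + 11) + 303)*301 = ((-10/(-10 - 10) + 11) + 303)*301 = ((-10/(-20) + 11) + 303)*301 = ((-10*(-1/20) + 11) + 303)*301 = ((½ + 11) + 303)*301 = (23/2 + 303)*301 = (629/2)*301 = 189329/2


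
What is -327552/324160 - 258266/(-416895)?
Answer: -165110264/422314635 ≈ -0.39096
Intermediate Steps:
-327552/324160 - 258266/(-416895) = -327552*1/324160 - 258266*(-1/416895) = -5118/5065 + 258266/416895 = -165110264/422314635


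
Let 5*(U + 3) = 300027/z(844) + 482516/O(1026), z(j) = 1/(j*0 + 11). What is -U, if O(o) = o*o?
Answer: -868532034287/1315845 ≈ -6.6006e+5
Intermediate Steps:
z(j) = 1/11 (z(j) = 1/(0 + 11) = 1/11)
O(o) = o²
U = 868532034287/1315845 (U = -3 + (300027/(1/11) + 482516/(1026²))/5 = -3 + (300027*11 + 482516/1052676)/5 = -3 + (3300297 + 482516*(1/1052676))/5 = -3 + (3300297 + 120629/263169)/5 = -3 + (⅕)*(868535981822/263169) = -3 + 868535981822/1315845 = 868532034287/1315845 ≈ 6.6006e+5)
-U = -1*868532034287/1315845 = -868532034287/1315845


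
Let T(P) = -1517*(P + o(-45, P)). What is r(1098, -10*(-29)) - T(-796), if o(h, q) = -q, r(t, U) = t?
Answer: 1098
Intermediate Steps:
T(P) = 0 (T(P) = -1517*(P - P) = -1517*0 = 0)
r(1098, -10*(-29)) - T(-796) = 1098 - 1*0 = 1098 + 0 = 1098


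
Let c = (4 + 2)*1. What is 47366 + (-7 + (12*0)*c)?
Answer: 47359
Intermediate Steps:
c = 6 (c = 6*1 = 6)
47366 + (-7 + (12*0)*c) = 47366 + (-7 + (12*0)*6) = 47366 + (-7 + 0*6) = 47366 + (-7 + 0) = 47366 - 7 = 47359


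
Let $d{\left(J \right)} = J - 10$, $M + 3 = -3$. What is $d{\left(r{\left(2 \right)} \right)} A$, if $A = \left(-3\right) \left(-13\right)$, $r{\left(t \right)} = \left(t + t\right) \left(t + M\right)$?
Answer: $-1014$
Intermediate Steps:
$M = -6$ ($M = -3 - 3 = -6$)
$r{\left(t \right)} = 2 t \left(-6 + t\right)$ ($r{\left(t \right)} = \left(t + t\right) \left(t - 6\right) = 2 t \left(-6 + t\right)$)
$d{\left(J \right)} = -10 + J$
$A = 39$
$d{\left(r{\left(2 \right)} \right)} A = \left(-10 + 2 \cdot 2 \left(-6 + 2\right)\right) 39 = \left(-10 + 2 \cdot 2 \left(-4\right)\right) 39 = \left(-10 - 16\right) 39 = \left(-26\right) 39 = -1014$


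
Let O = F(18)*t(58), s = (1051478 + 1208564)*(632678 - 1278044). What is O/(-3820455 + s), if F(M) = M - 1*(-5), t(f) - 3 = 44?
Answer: -47/63415568949 ≈ -7.4114e-10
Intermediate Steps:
t(f) = 47 (t(f) = 3 + 44 = 47)
s = -1458554265372 (s = 2260042*(-645366) = -1458554265372)
F(M) = 5 + M (F(M) = M + 5 = 5 + M)
O = 1081 (O = (5 + 18)*47 = 23*47 = 1081)
O/(-3820455 + s) = 1081/(-3820455 - 1458554265372) = 1081/(-1458558085827) = 1081*(-1/1458558085827) = -47/63415568949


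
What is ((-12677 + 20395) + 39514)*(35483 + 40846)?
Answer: 3605171328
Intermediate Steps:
((-12677 + 20395) + 39514)*(35483 + 40846) = (7718 + 39514)*76329 = 47232*76329 = 3605171328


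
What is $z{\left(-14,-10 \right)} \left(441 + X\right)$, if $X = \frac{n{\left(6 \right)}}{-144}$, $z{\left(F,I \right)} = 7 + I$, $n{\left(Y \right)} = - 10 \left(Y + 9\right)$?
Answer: $- \frac{10609}{8} \approx -1326.1$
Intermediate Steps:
$n{\left(Y \right)} = -90 - 10 Y$ ($n{\left(Y \right)} = - 10 \left(9 + Y\right) = -90 - 10 Y$)
$X = \frac{25}{24}$ ($X = \frac{-90 - 60}{-144} = \left(-90 - 60\right) \left(- \frac{1}{144}\right) = \left(-150\right) \left(- \frac{1}{144}\right) = \frac{25}{24} \approx 1.0417$)
$z{\left(-14,-10 \right)} \left(441 + X\right) = \left(7 - 10\right) \left(441 + \frac{25}{24}\right) = \left(-3\right) \frac{10609}{24} = - \frac{10609}{8}$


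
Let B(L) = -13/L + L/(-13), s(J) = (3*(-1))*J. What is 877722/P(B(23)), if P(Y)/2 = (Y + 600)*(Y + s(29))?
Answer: -39234612261/4773309122 ≈ -8.2196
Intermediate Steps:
s(J) = -3*J
B(L) = -13/L - L/13 (B(L) = -13/L + L*(-1/13) = -13/L - L/13)
P(Y) = 2*(-87 + Y)*(600 + Y) (P(Y) = 2*((Y + 600)*(Y - 3*29)) = 2*((600 + Y)*(Y - 87)) = 2*((600 + Y)*(-87 + Y)) = 2*((-87 + Y)*(600 + Y)) = 2*(-87 + Y)*(600 + Y))
877722/P(B(23)) = 877722/(-104400 + 2*(-13/23 - 1/13*23)² + 1026*(-13/23 - 1/13*23)) = 877722/(-104400 + 2*(-13*1/23 - 23/13)² + 1026*(-13*1/23 - 23/13)) = 877722/(-104400 + 2*(-13/23 - 23/13)² + 1026*(-13/23 - 23/13)) = 877722/(-104400 + 2*(-698/299)² + 1026*(-698/299)) = 877722/(-104400 + 2*(487204/89401) - 716148/299) = 877722/(-104400 + 974408/89401 - 716148/299) = 877722/(-9546618244/89401) = 877722*(-89401/9546618244) = -39234612261/4773309122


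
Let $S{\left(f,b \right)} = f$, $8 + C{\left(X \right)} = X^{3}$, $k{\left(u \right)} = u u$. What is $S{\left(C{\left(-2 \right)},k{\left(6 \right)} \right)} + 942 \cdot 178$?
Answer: $167660$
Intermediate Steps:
$k{\left(u \right)} = u^{2}$
$C{\left(X \right)} = -8 + X^{3}$
$S{\left(C{\left(-2 \right)},k{\left(6 \right)} \right)} + 942 \cdot 178 = \left(-8 + \left(-2\right)^{3}\right) + 942 \cdot 178 = \left(-8 - 8\right) + 167676 = -16 + 167676 = 167660$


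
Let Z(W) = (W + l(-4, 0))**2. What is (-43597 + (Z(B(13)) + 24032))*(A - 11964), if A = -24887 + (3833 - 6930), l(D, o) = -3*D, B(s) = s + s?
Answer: 723897708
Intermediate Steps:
B(s) = 2*s
Z(W) = (12 + W)**2 (Z(W) = (W - 3*(-4))**2 = (W + 12)**2 = (12 + W)**2)
A = -27984 (A = -24887 - 3097 = -27984)
(-43597 + (Z(B(13)) + 24032))*(A - 11964) = (-43597 + ((12 + 2*13)**2 + 24032))*(-27984 - 11964) = (-43597 + ((12 + 26)**2 + 24032))*(-39948) = (-43597 + (38**2 + 24032))*(-39948) = (-43597 + (1444 + 24032))*(-39948) = (-43597 + 25476)*(-39948) = -18121*(-39948) = 723897708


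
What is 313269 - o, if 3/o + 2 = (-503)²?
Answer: 79259249880/253007 ≈ 3.1327e+5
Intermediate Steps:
o = 3/253007 (o = 3/(-2 + (-503)²) = 3/(-2 + 253009) = 3/253007 ≈ 1.1857e-5)
313269 - o = 313269 - 1*3/253007 = 313269 - 3/253007 = 79259249880/253007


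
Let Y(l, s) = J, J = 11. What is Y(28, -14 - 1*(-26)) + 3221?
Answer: 3232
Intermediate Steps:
Y(l, s) = 11
Y(28, -14 - 1*(-26)) + 3221 = 11 + 3221 = 3232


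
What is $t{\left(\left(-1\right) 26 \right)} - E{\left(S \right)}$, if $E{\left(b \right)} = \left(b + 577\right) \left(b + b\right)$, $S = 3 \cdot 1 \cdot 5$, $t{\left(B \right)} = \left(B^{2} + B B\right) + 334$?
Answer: $-16074$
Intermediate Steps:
$t{\left(B \right)} = 334 + 2 B^{2}$ ($t{\left(B \right)} = \left(B^{2} + B^{2}\right) + 334 = 2 B^{2} + 334 = 334 + 2 B^{2}$)
$S = 15$ ($S = 3 \cdot 5 = 15$)
$E{\left(b \right)} = 2 b \left(577 + b\right)$ ($E{\left(b \right)} = \left(577 + b\right) 2 b = 2 b \left(577 + b\right)$)
$t{\left(\left(-1\right) 26 \right)} - E{\left(S \right)} = \left(334 + 2 \left(\left(-1\right) 26\right)^{2}\right) - 2 \cdot 15 \left(577 + 15\right) = \left(334 + 2 \left(-26\right)^{2}\right) - 2 \cdot 15 \cdot 592 = \left(334 + 2 \cdot 676\right) - 17760 = \left(334 + 1352\right) - 17760 = 1686 - 17760 = -16074$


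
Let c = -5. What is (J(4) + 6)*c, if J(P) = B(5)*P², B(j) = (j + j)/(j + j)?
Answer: -110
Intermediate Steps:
B(j) = 1 (B(j) = (2*j)/((2*j)) = (2*j)*(1/(2*j)) = 1)
J(P) = P² (J(P) = 1*P² = P²)
(J(4) + 6)*c = (4² + 6)*(-5) = (16 + 6)*(-5) = 22*(-5) = -110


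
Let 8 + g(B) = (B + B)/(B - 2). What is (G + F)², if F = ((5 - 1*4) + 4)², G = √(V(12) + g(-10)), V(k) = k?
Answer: (75 + √51)²/9 ≈ 749.69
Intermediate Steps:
g(B) = -8 + 2*B/(-2 + B) (g(B) = -8 + (B + B)/(B - 2) = -8 + (2*B)/(-2 + B) = -8 + 2*B/(-2 + B))
G = √51/3 (G = √(12 + 2*(8 - 3*(-10))/(-2 - 10)) = √(12 + 2*(8 + 30)/(-12)) = √(12 + 2*(-1/12)*38) = √(12 - 19/3) = √(17/3) = √51/3 ≈ 2.3805)
F = 25 (F = ((5 - 4) + 4)² = (1 + 4)² = 5² = 25)
(G + F)² = (√51/3 + 25)² = (25 + √51/3)²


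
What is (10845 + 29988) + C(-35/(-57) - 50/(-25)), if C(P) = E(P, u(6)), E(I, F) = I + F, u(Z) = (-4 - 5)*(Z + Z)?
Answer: 2321474/57 ≈ 40728.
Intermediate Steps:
u(Z) = -18*Z
E(I, F) = F + I
C(P) = -108 + P (C(P) = -18*6 + P = -108 + P)
(10845 + 29988) + C(-35/(-57) - 50/(-25)) = (10845 + 29988) + (-108 + (-35/(-57) - 50/(-25))) = 40833 + (-108 + (-35*(-1/57) - 50*(-1/25))) = 40833 + (-108 + (35/57 + 2)) = 40833 + (-108 + 149/57) = 40833 - 6007/57 = 2321474/57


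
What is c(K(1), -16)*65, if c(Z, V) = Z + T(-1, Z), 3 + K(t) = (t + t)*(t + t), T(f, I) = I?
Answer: 130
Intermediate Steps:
K(t) = -3 + 4*t² (K(t) = -3 + (t + t)*(t + t) = -3 + (2*t)*(2*t) = -3 + 4*t²)
c(Z, V) = 2*Z (c(Z, V) = Z + Z = 2*Z)
c(K(1), -16)*65 = (2*(-3 + 4*1²))*65 = (2*(-3 + 4*1))*65 = (2*(-3 + 4))*65 = (2*1)*65 = 2*65 = 130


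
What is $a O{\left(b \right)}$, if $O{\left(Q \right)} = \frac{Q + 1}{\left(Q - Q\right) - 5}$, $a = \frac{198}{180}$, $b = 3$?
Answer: $- \frac{22}{25} \approx -0.88$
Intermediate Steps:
$a = \frac{11}{10}$ ($a = 198 \cdot \frac{1}{180} = \frac{11}{10} \approx 1.1$)
$O{\left(Q \right)} = - \frac{1}{5} - \frac{Q}{5}$ ($O{\left(Q \right)} = \frac{1 + Q}{0 - 5} = \frac{1 + Q}{-5} = \left(1 + Q\right) \left(- \frac{1}{5}\right) = - \frac{1}{5} - \frac{Q}{5}$)
$a O{\left(b \right)} = \frac{11 \left(- \frac{1}{5} - \frac{3}{5}\right)}{10} = \frac{11}{10} \left(- \frac{4}{5}\right) = - \frac{22}{25}$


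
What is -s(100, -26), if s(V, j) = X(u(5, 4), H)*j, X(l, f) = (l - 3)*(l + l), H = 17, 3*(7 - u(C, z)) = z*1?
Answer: 7072/9 ≈ 785.78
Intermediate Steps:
u(C, z) = 7 - z/3
X(l, f) = 2*l*(-3 + l) (X(l, f) = (-3 + l)*(2*l) = 2*l*(-3 + l))
s(V, j) = 272*j/9 (s(V, j) = (2*(7 - ⅓*4)*(-3 + (7 - ⅓*4)))*j = (2*(7 - 4/3)*(-3 + (7 - 4/3)))*j = (2*(17/3)*(-3 + 17/3))*j = (2*(17/3)*(8/3))*j = 272*j/9)
-s(100, -26) = -272*(-26)/9 = -1*(-7072/9) = 7072/9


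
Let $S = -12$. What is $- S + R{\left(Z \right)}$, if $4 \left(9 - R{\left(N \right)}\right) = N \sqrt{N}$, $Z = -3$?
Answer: $21 + \frac{3 i \sqrt{3}}{4} \approx 21.0 + 1.299 i$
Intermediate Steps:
$R{\left(N \right)} = 9 - \frac{N^{\frac{3}{2}}}{4}$ ($R{\left(N \right)} = 9 - \frac{N \sqrt{N}}{4} = 9 - \frac{N^{\frac{3}{2}}}{4}$)
$- S + R{\left(Z \right)} = \left(-1\right) \left(-12\right) + \left(9 - \frac{\left(-3\right)^{\frac{3}{2}}}{4}\right) = 12 + \left(9 - \frac{\left(-3\right) i \sqrt{3}}{4}\right) = 12 + \left(9 + \frac{3 i \sqrt{3}}{4}\right) = 21 + \frac{3 i \sqrt{3}}{4}$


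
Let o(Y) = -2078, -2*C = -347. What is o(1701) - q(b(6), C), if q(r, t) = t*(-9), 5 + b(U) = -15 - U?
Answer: -1033/2 ≈ -516.50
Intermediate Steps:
b(U) = -20 - U (b(U) = -5 + (-15 - U) = -20 - U)
C = 347/2 (C = -½*(-347) = 347/2 ≈ 173.50)
q(r, t) = -9*t
o(1701) - q(b(6), C) = -2078 - (-9)*347/2 = -2078 - 1*(-3123/2) = -2078 + 3123/2 = -1033/2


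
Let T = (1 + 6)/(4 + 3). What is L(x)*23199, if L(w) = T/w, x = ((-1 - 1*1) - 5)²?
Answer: 23199/49 ≈ 473.45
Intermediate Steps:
T = 1 (T = 7/7 = 7*(⅐) = 1)
x = 49 (x = ((-1 - 1) - 5)² = (-2 - 5)² = (-7)² = 49)
L(w) = 1/w
L(x)*23199 = 23199/49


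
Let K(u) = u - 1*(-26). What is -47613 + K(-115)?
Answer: -47702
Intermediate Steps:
K(u) = 26 + u (K(u) = u + 26 = 26 + u)
-47613 + K(-115) = -47613 + (26 - 115) = -47613 - 89 = -47702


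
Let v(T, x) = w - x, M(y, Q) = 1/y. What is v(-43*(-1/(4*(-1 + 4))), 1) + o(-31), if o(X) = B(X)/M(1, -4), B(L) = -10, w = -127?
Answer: -138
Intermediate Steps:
v(T, x) = -127 - x
o(X) = -10 (o(X) = -10/(1/1) = -10/1 = -10*1 = -10)
v(-43*(-1/(4*(-1 + 4))), 1) + o(-31) = (-127 - 1*1) - 10 = (-127 - 1) - 10 = -128 - 10 = -138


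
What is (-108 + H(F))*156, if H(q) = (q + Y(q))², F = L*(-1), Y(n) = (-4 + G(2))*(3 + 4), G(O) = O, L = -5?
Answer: -4212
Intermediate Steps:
Y(n) = -14 (Y(n) = (-4 + 2)*(3 + 4) = -2*7 = -14)
F = 5 (F = -5*(-1) = 5)
H(q) = (-14 + q)² (H(q) = (q - 14)² = (-14 + q)²)
(-108 + H(F))*156 = (-108 + (-14 + 5)²)*156 = (-108 + (-9)²)*156 = (-108 + 81)*156 = -27*156 = -4212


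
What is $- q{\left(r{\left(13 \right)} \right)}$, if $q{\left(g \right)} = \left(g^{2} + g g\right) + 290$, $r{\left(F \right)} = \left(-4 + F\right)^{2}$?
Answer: $-13412$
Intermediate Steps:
$q{\left(g \right)} = 290 + 2 g^{2}$ ($q{\left(g \right)} = \left(g^{2} + g^{2}\right) + 290 = 2 g^{2} + 290 = 290 + 2 g^{2}$)
$- q{\left(r{\left(13 \right)} \right)} = - (290 + 2 \left(\left(-4 + 13\right)^{2}\right)^{2}) = - (290 + 2 \left(9^{2}\right)^{2}) = - (290 + 2 \cdot 81^{2}) = - (290 + 2 \cdot 6561) = - (290 + 13122) = \left(-1\right) 13412 = -13412$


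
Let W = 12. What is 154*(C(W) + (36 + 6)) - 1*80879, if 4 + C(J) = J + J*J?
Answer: -51003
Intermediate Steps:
C(J) = -4 + J + J² (C(J) = -4 + (J + J*J) = -4 + (J + J²) = -4 + J + J²)
154*(C(W) + (36 + 6)) - 1*80879 = 154*((-4 + 12 + 12²) + (36 + 6)) - 1*80879 = 154*((-4 + 12 + 144) + 42) - 80879 = 154*(152 + 42) - 80879 = 154*194 - 80879 = 29876 - 80879 = -51003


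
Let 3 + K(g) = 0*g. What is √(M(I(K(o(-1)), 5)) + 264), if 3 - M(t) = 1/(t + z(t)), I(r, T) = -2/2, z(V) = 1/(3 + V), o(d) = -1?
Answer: √269 ≈ 16.401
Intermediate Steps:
K(g) = -3 (K(g) = -3 + 0*g = -3 + 0 = -3)
I(r, T) = -1 (I(r, T) = -2*½ = -1)
M(t) = 3 - 1/(t + 1/(3 + t))
√(M(I(K(o(-1)), 5)) + 264) = √(-(8 + 3*(-1))/(1 + (-1)² + 3*(-1)) + 264) = √(-(8 - 3)/(1 + 1 - 3) + 264) = √(-1*5/(-1) + 264) = √(-1*(-1)*5 + 264) = √(5 + 264) = √269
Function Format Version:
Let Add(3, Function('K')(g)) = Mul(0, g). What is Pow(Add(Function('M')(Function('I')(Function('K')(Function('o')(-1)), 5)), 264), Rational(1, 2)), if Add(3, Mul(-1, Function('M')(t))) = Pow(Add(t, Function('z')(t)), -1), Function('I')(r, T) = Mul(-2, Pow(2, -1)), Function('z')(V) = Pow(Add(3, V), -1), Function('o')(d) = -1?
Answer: Pow(269, Rational(1, 2)) ≈ 16.401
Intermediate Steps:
Function('K')(g) = -3 (Function('K')(g) = Add(-3, Mul(0, g)) = Add(-3, 0) = -3)
Function('I')(r, T) = -1 (Function('I')(r, T) = Mul(-2, Rational(1, 2)) = -1)
Function('M')(t) = Add(3, Mul(-1, Pow(Add(t, Pow(Add(3, t), -1)), -1)))
Pow(Add(Function('M')(Function('I')(Function('K')(Function('o')(-1)), 5)), 264), Rational(1, 2)) = Pow(Add(Mul(-1, Pow(Add(1, Pow(-1, 2), Mul(3, -1)), -1), Add(8, Mul(3, -1))), 264), Rational(1, 2)) = Pow(Add(Mul(-1, Pow(Add(1, 1, -3), -1), Add(8, -3)), 264), Rational(1, 2)) = Pow(Add(Mul(-1, Pow(-1, -1), 5), 264), Rational(1, 2)) = Pow(Add(Mul(-1, -1, 5), 264), Rational(1, 2)) = Pow(Add(5, 264), Rational(1, 2)) = Pow(269, Rational(1, 2))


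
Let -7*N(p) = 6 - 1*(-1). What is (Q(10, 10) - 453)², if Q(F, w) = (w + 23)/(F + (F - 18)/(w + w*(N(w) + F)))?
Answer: 12436487361/61504 ≈ 2.0221e+5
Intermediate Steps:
N(p) = -1 (N(p) = -(6 - 1*(-1))/7 = -(6 + 1)/7 = -⅐*7 = -1)
Q(F, w) = (23 + w)/(F + (-18 + F)/(w + w*(-1 + F))) (Q(F, w) = (w + 23)/(F + (F - 18)/(w + w*(-1 + F))) = (23 + w)/(F + (-18 + F)/(w + w*(-1 + F))))
(Q(10, 10) - 453)² = (10*10*(23 + 10)/(-18 + 10 + 10*10²) - 453)² = (10*10*33/(-18 + 10 + 10*100) - 453)² = (10*10*33/(-18 + 10 + 1000) - 453)² = (10*10*33/992 - 453)² = (10*10*(1/992)*33 - 453)² = (825/248 - 453)² = (-111519/248)² = 12436487361/61504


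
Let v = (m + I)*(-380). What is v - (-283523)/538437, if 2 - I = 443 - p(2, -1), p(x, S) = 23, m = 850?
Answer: -88389534397/538437 ≈ -1.6416e+5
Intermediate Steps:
I = -418 (I = 2 - (443 - 1*23) = 2 - (443 - 23) = 2 - 1*420 = 2 - 420 = -418)
v = -164160 (v = (850 - 418)*(-380) = 432*(-380) = -164160)
v - (-283523)/538437 = -164160 - (-283523)/538437 = -164160 - 1*(-283523/538437) = -164160 + 283523/538437 = -88389534397/538437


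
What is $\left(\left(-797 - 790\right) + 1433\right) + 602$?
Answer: $448$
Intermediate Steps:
$\left(\left(-797 - 790\right) + 1433\right) + 602 = \left(-1587 + 1433\right) + 602 = -154 + 602 = 448$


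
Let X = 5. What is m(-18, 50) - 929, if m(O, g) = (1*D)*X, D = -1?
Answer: -934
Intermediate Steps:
m(O, g) = -5 (m(O, g) = (1*(-1))*5 = -1*5 = -5)
m(-18, 50) - 929 = -5 - 929 = -934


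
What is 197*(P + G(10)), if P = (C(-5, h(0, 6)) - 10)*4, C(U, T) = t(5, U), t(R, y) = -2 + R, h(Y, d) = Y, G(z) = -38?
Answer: -13002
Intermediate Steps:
C(U, T) = 3 (C(U, T) = -2 + 5 = 3)
P = -28 (P = (3 - 10)*4 = -7*4 = -28)
197*(P + G(10)) = 197*(-28 - 38) = 197*(-66) = -13002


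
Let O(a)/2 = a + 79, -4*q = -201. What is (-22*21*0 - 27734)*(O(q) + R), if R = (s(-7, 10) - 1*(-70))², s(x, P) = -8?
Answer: -113778735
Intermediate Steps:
q = 201/4 (q = -¼*(-201) = 201/4 ≈ 50.250)
O(a) = 158 + 2*a (O(a) = 2*(a + 79) = 2*(79 + a) = 158 + 2*a)
R = 3844 (R = (-8 - 1*(-70))² = (-8 + 70)² = 62² = 3844)
(-22*21*0 - 27734)*(O(q) + R) = (-22*21*0 - 27734)*((158 + 2*(201/4)) + 3844) = (-462*0 - 27734)*((158 + 201/2) + 3844) = (0 - 27734)*(517/2 + 3844) = -27734*8205/2 = -113778735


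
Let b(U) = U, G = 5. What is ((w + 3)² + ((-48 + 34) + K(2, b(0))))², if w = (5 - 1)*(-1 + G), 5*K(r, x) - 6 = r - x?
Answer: 3038049/25 ≈ 1.2152e+5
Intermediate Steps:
K(r, x) = 6/5 - x/5 + r/5 (K(r, x) = 6/5 + (r - x)/5 = 6/5 + (-x/5 + r/5) = 6/5 - x/5 + r/5)
w = 16 (w = (5 - 1)*(-1 + 5) = 4*4 = 16)
((w + 3)² + ((-48 + 34) + K(2, b(0))))² = ((16 + 3)² + ((-48 + 34) + (6/5 - ⅕*0 + (⅕)*2)))² = (19² + (-14 + (6/5 + 0 + ⅖)))² = (361 + (-14 + 8/5))² = (361 - 62/5)² = (1743/5)² = 3038049/25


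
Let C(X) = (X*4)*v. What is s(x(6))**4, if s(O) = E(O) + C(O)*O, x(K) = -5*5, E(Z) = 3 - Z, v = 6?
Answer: 51004059717734656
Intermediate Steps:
C(X) = 24*X (C(X) = (X*4)*6 = (4*X)*6 = 24*X)
x(K) = -25
s(O) = 3 - O + 24*O**2 (s(O) = (3 - O) + (24*O)*O = (3 - O) + 24*O**2 = 3 - O + 24*O**2)
s(x(6))**4 = (3 - 1*(-25) + 24*(-25)**2)**4 = (3 + 25 + 24*625)**4 = (3 + 25 + 15000)**4 = 15028**4 = 51004059717734656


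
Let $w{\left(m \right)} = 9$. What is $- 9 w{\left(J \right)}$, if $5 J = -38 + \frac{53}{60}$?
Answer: $-81$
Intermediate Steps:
$J = - \frac{2227}{300}$ ($J = \frac{-38 + \frac{53}{60}}{5} = \frac{1}{5} \left(- \frac{2227}{60}\right) = - \frac{2227}{300} \approx -7.4233$)
$- 9 w{\left(J \right)} = \left(-9\right) 9 = -81$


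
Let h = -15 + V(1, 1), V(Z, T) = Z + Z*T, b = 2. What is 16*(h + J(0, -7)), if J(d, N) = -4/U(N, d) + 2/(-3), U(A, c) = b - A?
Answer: -2032/9 ≈ -225.78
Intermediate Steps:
V(Z, T) = Z + T*Z
U(A, c) = 2 - A
J(d, N) = -⅔ - 4/(2 - N) (J(d, N) = -4/(2 - N) + 2/(-3) = -4/(2 - N) + 2*(-⅓) = -4/(2 - N) - ⅔ = -⅔ - 4/(2 - N))
h = -13 (h = -15 + 1*(1 + 1) = -15 + 1*2 = -15 + 2 = -13)
16*(h + J(0, -7)) = 16*(-13 + 2*(8 - 1*(-7))/(3*(-2 - 7))) = 16*(-13 + (⅔)*(8 + 7)/(-9)) = 16*(-13 + (⅔)*(-⅑)*15) = 16*(-13 - 10/9) = 16*(-127/9) = -2032/9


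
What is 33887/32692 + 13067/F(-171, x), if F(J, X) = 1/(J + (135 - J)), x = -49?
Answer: 57670193027/32692 ≈ 1.7640e+6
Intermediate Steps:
F(J, X) = 1/135
33887/32692 + 13067/F(-171, x) = 33887/32692 + 13067/(1/135) = 33887*(1/32692) + 13067*135 = 33887/32692 + 1764045 = 57670193027/32692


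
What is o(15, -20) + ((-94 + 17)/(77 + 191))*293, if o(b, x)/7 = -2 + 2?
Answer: -22561/268 ≈ -84.183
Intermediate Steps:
o(b, x) = 0 (o(b, x) = 7*(-2 + 2) = 7*0 = 0)
o(15, -20) + ((-94 + 17)/(77 + 191))*293 = 0 + ((-94 + 17)/(77 + 191))*293 = 0 - 77/268*293 = 0 - 22561/268 = -22561/268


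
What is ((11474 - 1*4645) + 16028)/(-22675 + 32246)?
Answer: 22857/9571 ≈ 2.3882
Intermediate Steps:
((11474 - 1*4645) + 16028)/(-22675 + 32246) = ((11474 - 4645) + 16028)/9571 = (6829 + 16028)*(1/9571) = 22857*(1/9571) = 22857/9571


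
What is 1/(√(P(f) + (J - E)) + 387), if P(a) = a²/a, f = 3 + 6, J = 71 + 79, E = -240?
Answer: 129/49790 - √399/149370 ≈ 0.0024572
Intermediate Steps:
J = 150
f = 9
P(a) = a
1/(√(P(f) + (J - E)) + 387) = 1/(√(9 + (150 - 1*(-240))) + 387) = 1/(√(9 + (150 + 240)) + 387) = 1/(√(9 + 390) + 387) = 1/(√399 + 387) = 1/(387 + √399)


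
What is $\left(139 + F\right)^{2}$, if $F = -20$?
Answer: $14161$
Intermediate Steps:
$\left(139 + F\right)^{2} = \left(139 - 20\right)^{2} = 119^{2} = 14161$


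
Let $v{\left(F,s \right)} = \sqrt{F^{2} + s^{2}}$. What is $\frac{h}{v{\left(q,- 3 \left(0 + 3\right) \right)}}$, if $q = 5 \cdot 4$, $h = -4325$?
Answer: $- \frac{4325 \sqrt{481}}{481} \approx -197.2$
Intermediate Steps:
$q = 20$
$\frac{h}{v{\left(q,- 3 \left(0 + 3\right) \right)}} = - \frac{4325}{\sqrt{20^{2} + \left(- 3 \left(0 + 3\right)\right)^{2}}} = - \frac{4325}{\sqrt{400 + \left(\left(-3\right) 3\right)^{2}}} = - \frac{4325}{\sqrt{400 + \left(-9\right)^{2}}} = - \frac{4325}{\sqrt{400 + 81}} = - \frac{4325}{\sqrt{481}} = - 4325 \frac{\sqrt{481}}{481} = - \frac{4325 \sqrt{481}}{481}$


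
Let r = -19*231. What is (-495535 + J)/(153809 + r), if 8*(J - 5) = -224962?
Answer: -2094601/597680 ≈ -3.5046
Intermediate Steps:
J = -112461/4 (J = 5 + (⅛)*(-224962) = 5 - 112481/4 = -112461/4 ≈ -28115.)
r = -4389
(-495535 + J)/(153809 + r) = (-495535 - 112461/4)/(153809 - 4389) = -2094601/4/149420 = -2094601/4*1/149420 = -2094601/597680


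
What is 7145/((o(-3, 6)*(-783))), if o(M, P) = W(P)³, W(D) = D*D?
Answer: -7145/36531648 ≈ -0.00019558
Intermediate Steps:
W(D) = D²
o(M, P) = P⁶ (o(M, P) = (P²)³ = P⁶)
7145/((o(-3, 6)*(-783))) = 7145/((6⁶*(-783))) = 7145/((46656*(-783))) = 7145/(-36531648) = 7145*(-1/36531648) = -7145/36531648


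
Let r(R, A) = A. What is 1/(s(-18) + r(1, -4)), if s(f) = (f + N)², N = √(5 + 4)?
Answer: 1/221 ≈ 0.0045249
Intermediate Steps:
N = 3 (N = √9 = 3)
s(f) = (3 + f)² (s(f) = (f + 3)² = (3 + f)²)
1/(s(-18) + r(1, -4)) = 1/((3 - 18)² - 4) = 1/((-15)² - 4) = 1/(225 - 4) = 1/221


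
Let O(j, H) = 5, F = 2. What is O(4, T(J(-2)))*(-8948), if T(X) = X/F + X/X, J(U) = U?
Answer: -44740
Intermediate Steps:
T(X) = 1 + X/2 (T(X) = X/2 + X/X = X*(½) + 1 = X/2 + 1 = 1 + X/2)
O(4, T(J(-2)))*(-8948) = 5*(-8948) = -44740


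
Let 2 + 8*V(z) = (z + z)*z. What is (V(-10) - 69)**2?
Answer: 31329/16 ≈ 1958.1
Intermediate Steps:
V(z) = -1/4 + z**2/4 (V(z) = -1/4 + ((z + z)*z)/8 = -1/4 + ((2*z)*z)/8 = -1/4 + (2*z**2)/8 = -1/4 + z**2/4)
(V(-10) - 69)**2 = ((-1/4 + (1/4)*(-10)**2) - 69)**2 = ((-1/4 + (1/4)*100) - 69)**2 = ((-1/4 + 25) - 69)**2 = (99/4 - 69)**2 = (-177/4)**2 = 31329/16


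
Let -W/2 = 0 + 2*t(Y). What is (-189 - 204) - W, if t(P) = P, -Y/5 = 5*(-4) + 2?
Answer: -33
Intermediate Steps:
Y = 90 (Y = -5*(5*(-4) + 2) = -5*(-20 + 2) = -5*(-18) = 90)
W = -360 (W = -2*(0 + 2*90) = -2*(0 + 180) = -2*180 = -360)
(-189 - 204) - W = (-189 - 204) - 1*(-360) = -393 + 360 = -33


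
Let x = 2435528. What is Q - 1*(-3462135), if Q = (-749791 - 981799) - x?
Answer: -704983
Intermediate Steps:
Q = -4167118 (Q = (-749791 - 981799) - 1*2435528 = -1731590 - 2435528 = -4167118)
Q - 1*(-3462135) = -4167118 - 1*(-3462135) = -4167118 + 3462135 = -704983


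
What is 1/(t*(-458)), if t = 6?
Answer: -1/2748 ≈ -0.00036390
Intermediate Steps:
1/(t*(-458)) = 1/(6*(-458)) = 1/(-2748) = -1/2748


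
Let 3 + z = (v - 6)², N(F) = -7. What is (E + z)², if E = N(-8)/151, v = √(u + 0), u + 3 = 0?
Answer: 10607497/22801 - 108552*I*√3/151 ≈ 465.22 - 1245.2*I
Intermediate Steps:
u = -3 (u = -3 + 0 = -3)
v = I*√3 (v = √(-3 + 0) = √(-3) = I*√3 ≈ 1.732*I)
E = -7/151 ≈ -0.046358
z = -3 + (-6 + I*√3)² (z = -3 + (I*√3 - 6)² = -3 + (-6 + I*√3)² ≈ 30.0 - 20.785*I)
(E + z)² = (-7/151 + (30 - 12*I*√3))² = (4523/151 - 12*I*√3)²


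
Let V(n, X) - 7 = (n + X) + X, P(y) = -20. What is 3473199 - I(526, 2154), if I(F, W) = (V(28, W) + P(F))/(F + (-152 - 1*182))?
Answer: 222283295/64 ≈ 3.4732e+6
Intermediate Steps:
V(n, X) = 7 + n + 2*X (V(n, X) = 7 + ((n + X) + X) = 7 + ((X + n) + X) = 7 + (n + 2*X) = 7 + n + 2*X)
I(F, W) = (15 + 2*W)/(-334 + F) (I(F, W) = ((7 + 28 + 2*W) - 20)/(F + (-152 - 1*182)) = ((35 + 2*W) - 20)/(F + (-152 - 182)) = (15 + 2*W)/(F - 334) = (15 + 2*W)/(-334 + F))
3473199 - I(526, 2154) = 3473199 - (15 + 2*2154)/(-334 + 526) = 3473199 - (15 + 4308)/192 = 3473199 - 4323/192 = 3473199 - 1*1441/64 = 3473199 - 1441/64 = 222283295/64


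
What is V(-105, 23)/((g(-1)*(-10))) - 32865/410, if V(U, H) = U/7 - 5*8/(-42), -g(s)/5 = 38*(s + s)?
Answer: -52450121/654360 ≈ -80.155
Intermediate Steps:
g(s) = -380*s (g(s) = -190*(s + s) = -190*2*s = -380*s)
V(U, H) = 20/21 + U/7 (V(U, H) = U*(⅐) - 40*(-1/42) = U/7 + 20/21 = 20/21 + U/7)
V(-105, 23)/((g(-1)*(-10))) - 32865/410 = (20/21 + (⅐)*(-105))/((-380*(-1)*(-10))) - 32865/410 = (20/21 - 15)/((380*(-10))) - 32865*1/410 = -295/21/(-3800) - 6573/82 = -295/21*(-1/3800) - 6573/82 = 59/15960 - 6573/82 = -52450121/654360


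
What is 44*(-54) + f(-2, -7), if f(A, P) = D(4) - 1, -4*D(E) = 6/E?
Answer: -19019/8 ≈ -2377.4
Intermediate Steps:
D(E) = -3/(2*E)
f(A, P) = -11/8 (f(A, P) = -3/2/4 - 1 = -3/2*¼ - 1 = -3/8 - 1 = -11/8)
44*(-54) + f(-2, -7) = 44*(-54) - 11/8 = -2376 - 11/8 = -19019/8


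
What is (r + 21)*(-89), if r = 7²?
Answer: -6230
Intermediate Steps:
r = 49
(r + 21)*(-89) = (49 + 21)*(-89) = 70*(-89) = -6230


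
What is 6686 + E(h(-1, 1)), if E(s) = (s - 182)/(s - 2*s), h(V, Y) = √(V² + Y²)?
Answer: 6685 + 91*√2 ≈ 6813.7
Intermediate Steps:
E(s) = -(-182 + s)/s (E(s) = (-182 + s)/((-s)) = (-182 + s)*(-1/s) = -(-182 + s)/s)
6686 + E(h(-1, 1)) = 6686 + (182 - √((-1)² + 1²))/(√((-1)² + 1²)) = 6686 + (182 - √(1 + 1))/(√(1 + 1)) = 6686 + (182 - √2)/(√2) = 6686 + (√2/2)*(182 - √2) = 6686 + √2*(182 - √2)/2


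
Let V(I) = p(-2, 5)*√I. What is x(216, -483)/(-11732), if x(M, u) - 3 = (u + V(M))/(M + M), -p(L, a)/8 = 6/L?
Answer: -271/1689408 - √6/35196 ≈ -0.00023001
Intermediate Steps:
p(L, a) = -48/L
V(I) = 24*√I (V(I) = (-48/(-2))*√I = (-48*(-½))*√I = 24*√I)
x(M, u) = 3 + (u + 24*√M)/(2*M) (x(M, u) = 3 + (u + 24*√M)/(M + M) = 3 + (u + 24*√M)/((2*M)) = 3 + (u + 24*√M)*(1/(2*M)) = 3 + (u + 24*√M)/(2*M))
x(216, -483)/(-11732) = (3 + 12/√216 + (½)*(-483)/216)/(-11732) = (3 + 12*(√6/36) + (½)*(-483)*(1/216))*(-1/11732) = (3 + √6/3 - 161/144)*(-1/11732) = (271/144 + √6/3)*(-1/11732) = -271/1689408 - √6/35196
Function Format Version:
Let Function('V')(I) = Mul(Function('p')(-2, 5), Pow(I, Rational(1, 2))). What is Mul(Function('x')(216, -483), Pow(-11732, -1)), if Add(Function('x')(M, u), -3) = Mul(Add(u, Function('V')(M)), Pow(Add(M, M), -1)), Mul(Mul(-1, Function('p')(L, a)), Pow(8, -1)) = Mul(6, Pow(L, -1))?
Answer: Add(Rational(-271, 1689408), Mul(Rational(-1, 35196), Pow(6, Rational(1, 2)))) ≈ -0.00023001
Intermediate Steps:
Function('p')(L, a) = Mul(-48, Pow(L, -1)) (Function('p')(L, a) = Mul(-8, Mul(6, Pow(L, -1))) = Mul(-48, Pow(L, -1)))
Function('V')(I) = Mul(24, Pow(I, Rational(1, 2))) (Function('V')(I) = Mul(Mul(-48, Pow(-2, -1)), Pow(I, Rational(1, 2))) = Mul(Mul(-48, Rational(-1, 2)), Pow(I, Rational(1, 2))) = Mul(24, Pow(I, Rational(1, 2))))
Function('x')(M, u) = Add(3, Mul(Rational(1, 2), Pow(M, -1), Add(u, Mul(24, Pow(M, Rational(1, 2)))))) (Function('x')(M, u) = Add(3, Mul(Add(u, Mul(24, Pow(M, Rational(1, 2)))), Pow(Add(M, M), -1))) = Add(3, Mul(Add(u, Mul(24, Pow(M, Rational(1, 2)))), Pow(Mul(2, M), -1))) = Add(3, Mul(Add(u, Mul(24, Pow(M, Rational(1, 2)))), Mul(Rational(1, 2), Pow(M, -1)))) = Add(3, Mul(Rational(1, 2), Pow(M, -1), Add(u, Mul(24, Pow(M, Rational(1, 2)))))))
Mul(Function('x')(216, -483), Pow(-11732, -1)) = Mul(Add(3, Mul(12, Pow(216, Rational(-1, 2))), Mul(Rational(1, 2), -483, Pow(216, -1))), Pow(-11732, -1)) = Mul(Add(3, Mul(12, Mul(Rational(1, 36), Pow(6, Rational(1, 2)))), Mul(Rational(1, 2), -483, Rational(1, 216))), Rational(-1, 11732)) = Mul(Add(3, Mul(Rational(1, 3), Pow(6, Rational(1, 2))), Rational(-161, 144)), Rational(-1, 11732)) = Mul(Add(Rational(271, 144), Mul(Rational(1, 3), Pow(6, Rational(1, 2)))), Rational(-1, 11732)) = Add(Rational(-271, 1689408), Mul(Rational(-1, 35196), Pow(6, Rational(1, 2))))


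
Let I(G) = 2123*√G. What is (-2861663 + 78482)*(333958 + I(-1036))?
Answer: -929465560398 - 11817386526*I*√259 ≈ -9.2947e+11 - 1.9018e+11*I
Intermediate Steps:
(-2861663 + 78482)*(333958 + I(-1036)) = (-2861663 + 78482)*(333958 + 2123*√(-1036)) = -2783181*(333958 + 2123*(2*I*√259)) = -2783181*(333958 + 4246*I*√259) = -929465560398 - 11817386526*I*√259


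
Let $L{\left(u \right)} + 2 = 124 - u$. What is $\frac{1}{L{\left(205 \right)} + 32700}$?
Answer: $\frac{1}{32617} \approx 3.0659 \cdot 10^{-5}$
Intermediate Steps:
$L{\left(u \right)} = 122 - u$ ($L{\left(u \right)} = -2 - \left(-124 + u\right) = 122 - u$)
$\frac{1}{L{\left(205 \right)} + 32700} = \frac{1}{\left(122 - 205\right) + 32700} = \frac{1}{-83 + 32700} = \frac{1}{32617}$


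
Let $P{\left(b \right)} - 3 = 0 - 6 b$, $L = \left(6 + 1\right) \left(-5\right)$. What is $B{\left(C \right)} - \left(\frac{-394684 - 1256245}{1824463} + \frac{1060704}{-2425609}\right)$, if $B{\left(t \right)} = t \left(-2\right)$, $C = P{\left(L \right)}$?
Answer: $- \frac{1879295106441229}{4425433872967} \approx -424.66$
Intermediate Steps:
$L = -35$ ($L = 7 \left(-5\right) = -35$)
$P{\left(b \right)} = 3 - 6 b$ ($P{\left(b \right)} = 3 + \left(0 - 6 b\right) = 3 - 6 b$)
$C = 213$ ($C = 3 - -210 = 3 + 210 = 213$)
$B{\left(t \right)} = - 2 t$
$B{\left(C \right)} - \left(\frac{-394684 - 1256245}{1824463} + \frac{1060704}{-2425609}\right) = \left(-2\right) 213 - \left(\frac{-394684 - 1256245}{1824463} + \frac{1060704}{-2425609}\right) = -426 - \left(\left(-1650929\right) \frac{1}{1824463} + 1060704 \left(- \frac{1}{2425609}\right)\right) = -426 - \left(- \frac{1650929}{1824463} - \frac{1060704}{2425609}\right) = -426 - - \frac{5939723442713}{4425433872967} = -426 + \frac{5939723442713}{4425433872967} = - \frac{1879295106441229}{4425433872967}$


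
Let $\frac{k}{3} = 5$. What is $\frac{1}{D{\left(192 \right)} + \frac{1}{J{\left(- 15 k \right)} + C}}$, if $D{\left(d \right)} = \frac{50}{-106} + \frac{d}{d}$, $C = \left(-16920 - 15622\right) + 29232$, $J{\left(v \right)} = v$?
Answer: $\frac{187355}{98927} \approx 1.8939$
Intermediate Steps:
$k = 15$ ($k = 3 \cdot 5 = 15$)
$C = -3310$ ($C = -32542 + 29232 = -3310$)
$D{\left(d \right)} = \frac{28}{53}$ ($D{\left(d \right)} = 50 \left(- \frac{1}{106}\right) + 1 = - \frac{25}{53} + 1 = \frac{28}{53}$)
$\frac{1}{D{\left(192 \right)} + \frac{1}{J{\left(- 15 k \right)} + C}} = \frac{1}{\frac{28}{53} + \frac{1}{\left(-15\right) 15 - 3310}} = \frac{1}{\frac{28}{53} + \frac{1}{-225 - 3310}} = \frac{1}{\frac{28}{53} + \frac{1}{-3535}} = \frac{1}{\frac{28}{53} - \frac{1}{3535}} = \frac{1}{\frac{98927}{187355}} = \frac{187355}{98927}$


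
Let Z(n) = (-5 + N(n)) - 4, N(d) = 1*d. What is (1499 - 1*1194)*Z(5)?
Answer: -1220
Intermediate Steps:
N(d) = d
Z(n) = -9 + n (Z(n) = (-5 + n) - 4 = -9 + n)
(1499 - 1*1194)*Z(5) = (1499 - 1*1194)*(-9 + 5) = (1499 - 1194)*(-4) = 305*(-4) = -1220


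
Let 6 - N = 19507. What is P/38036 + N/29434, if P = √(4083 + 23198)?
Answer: -19501/29434 + √27281/38036 ≈ -0.65819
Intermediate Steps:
N = -19501 (N = 6 - 1*19507 = 6 - 19507 = -19501)
P = √27281 ≈ 165.17
P/38036 + N/29434 = √27281/38036 - 19501/29434 = -19501/29434 + √27281/38036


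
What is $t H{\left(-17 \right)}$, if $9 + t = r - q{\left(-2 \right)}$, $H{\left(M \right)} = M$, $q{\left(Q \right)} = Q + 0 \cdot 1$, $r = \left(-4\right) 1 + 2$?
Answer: $153$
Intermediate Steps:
$r = -2$ ($r = -4 + 2 = -2$)
$q{\left(Q \right)} = Q$ ($q{\left(Q \right)} = Q + 0 = Q$)
$t = -9$ ($t = -9 - 0 = -9 + \left(-2 + 2\right) = -9 + 0 = -9$)
$t H{\left(-17 \right)} = \left(-9\right) \left(-17\right) = 153$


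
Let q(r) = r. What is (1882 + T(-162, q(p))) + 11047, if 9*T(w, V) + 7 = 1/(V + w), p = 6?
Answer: 18151223/1404 ≈ 12928.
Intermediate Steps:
T(w, V) = -7/9 + 1/(9*(V + w))
(1882 + T(-162, q(p))) + 11047 = (1882 + (1 - 7*6 - 7*(-162))/(9*(6 - 162))) + 11047 = (1882 + (⅑)*(1 - 42 + 1134)/(-156)) + 11047 = (1882 + (⅑)*(-1/156)*1093) + 11047 = (1882 - 1093/1404) + 11047 = 2641235/1404 + 11047 = 18151223/1404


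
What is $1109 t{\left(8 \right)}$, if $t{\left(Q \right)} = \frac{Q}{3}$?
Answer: $\frac{8872}{3} \approx 2957.3$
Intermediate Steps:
$t{\left(Q \right)} = \frac{Q}{3}$ ($t{\left(Q \right)} = Q \frac{1}{3} = \frac{Q}{3}$)
$1109 t{\left(8 \right)} = 1109 \cdot \frac{1}{3} \cdot 8 = 1109 \cdot \frac{8}{3} = \frac{8872}{3}$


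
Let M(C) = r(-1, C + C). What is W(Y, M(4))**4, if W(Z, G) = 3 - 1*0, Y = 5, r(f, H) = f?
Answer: 81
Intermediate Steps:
M(C) = -1
W(Z, G) = 3 (W(Z, G) = 3 + 0 = 3)
W(Y, M(4))**4 = 3**4 = 81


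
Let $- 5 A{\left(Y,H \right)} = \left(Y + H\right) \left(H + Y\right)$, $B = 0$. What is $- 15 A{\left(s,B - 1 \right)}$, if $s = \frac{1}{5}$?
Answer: $\frac{48}{25} \approx 1.92$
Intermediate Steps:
$s = \frac{1}{5} \approx 0.2$
$A{\left(Y,H \right)} = - \frac{\left(H + Y\right)^{2}}{5}$ ($A{\left(Y,H \right)} = - \frac{\left(Y + H\right) \left(H + Y\right)}{5} = - \frac{\left(H + Y\right) \left(H + Y\right)}{5} = - \frac{\left(H + Y\right)^{2}}{5}$)
$- 15 A{\left(s,B - 1 \right)} = - 15 \left(- \frac{\left(\left(0 - 1\right) + \frac{1}{5}\right)^{2}}{5}\right) = - 15 \left(- \frac{\left(-1 + \frac{1}{5}\right)^{2}}{5}\right) = - 15 \left(- \frac{\left(- \frac{4}{5}\right)^{2}}{5}\right) = - 15 \left(\left(- \frac{1}{5}\right) \frac{16}{25}\right) = \left(-15\right) \left(- \frac{16}{125}\right) = \frac{48}{25}$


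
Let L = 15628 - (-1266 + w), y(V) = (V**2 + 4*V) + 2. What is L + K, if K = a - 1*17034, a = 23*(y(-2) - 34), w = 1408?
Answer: -2376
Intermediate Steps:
y(V) = 2 + V**2 + 4*V
a = -828 (a = 23*((2 + (-2)**2 + 4*(-2)) - 34) = 23*((2 + 4 - 8) - 34) = 23*(-2 - 34) = 23*(-36) = -828)
K = -17862 (K = -828 - 1*17034 = -828 - 17034 = -17862)
L = 15486 (L = 15628 - (-1266 + 1408) = 15628 - 1*142 = 15628 - 142 = 15486)
L + K = 15486 - 17862 = -2376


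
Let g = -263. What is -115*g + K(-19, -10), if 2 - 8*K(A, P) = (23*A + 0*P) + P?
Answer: 242409/8 ≈ 30301.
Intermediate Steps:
K(A, P) = 1/4 - 23*A/8 - P/8 (K(A, P) = 1/4 - ((23*A + 0*P) + P)/8 = 1/4 - ((23*A + 0) + P)/8 = 1/4 - (23*A + P)/8 = 1/4 - (P + 23*A)/8 = 1/4 + (-23*A/8 - P/8) = 1/4 - 23*A/8 - P/8)
-115*g + K(-19, -10) = -115*(-263) + (1/4 - 23/8*(-19) - 1/8*(-10)) = 30245 + (1/4 + 437/8 + 5/4) = 30245 + 449/8 = 242409/8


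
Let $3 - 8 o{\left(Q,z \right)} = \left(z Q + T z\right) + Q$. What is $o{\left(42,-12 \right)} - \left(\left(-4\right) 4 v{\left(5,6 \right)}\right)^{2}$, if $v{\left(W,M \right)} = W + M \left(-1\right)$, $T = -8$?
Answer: $- \frac{1679}{8} \approx -209.88$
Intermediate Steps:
$v{\left(W,M \right)} = W - M$
$o{\left(Q,z \right)} = \frac{3}{8} + z - \frac{Q}{8} - \frac{Q z}{8}$ ($o{\left(Q,z \right)} = \frac{3}{8} - \frac{\left(z Q - 8 z\right) + Q}{8} = \frac{3}{8} - \frac{\left(Q z - 8 z\right) + Q}{8} = \frac{3}{8} - \frac{\left(- 8 z + Q z\right) + Q}{8} = \frac{3}{8} - \frac{Q - 8 z + Q z}{8} = \frac{3}{8} - \left(- z + \frac{Q}{8} + \frac{Q z}{8}\right) = \frac{3}{8} + z - \frac{Q}{8} - \frac{Q z}{8}$)
$o{\left(42,-12 \right)} - \left(\left(-4\right) 4 v{\left(5,6 \right)}\right)^{2} = \left(\frac{3}{8} - 12 - \frac{21}{4} - \frac{21}{4} \left(-12\right)\right) - \left(\left(-4\right) 4 \left(5 - 6\right)\right)^{2} = \left(\frac{3}{8} - 12 - \frac{21}{4} + 63\right) - \left(- 16 \left(5 - 6\right)\right)^{2} = \frac{369}{8} - \left(\left(-16\right) \left(-1\right)\right)^{2} = \frac{369}{8} - 16^{2} = \frac{369}{8} - 256 = - \frac{1679}{8}$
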